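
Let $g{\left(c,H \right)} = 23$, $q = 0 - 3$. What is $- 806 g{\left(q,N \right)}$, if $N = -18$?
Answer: $-18538$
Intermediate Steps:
$q = -3$
$- 806 g{\left(q,N \right)} = \left(-806\right) 23 = -18538$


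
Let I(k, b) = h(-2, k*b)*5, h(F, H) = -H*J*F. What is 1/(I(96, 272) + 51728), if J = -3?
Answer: -1/731632 ≈ -1.3668e-6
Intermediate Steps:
h(F, H) = 3*F*H (h(F, H) = -H*(-3)*F = -(-3*H)*F = -(-3)*F*H = 3*F*H)
I(k, b) = -30*b*k (I(k, b) = (3*(-2)*(k*b))*5 = (3*(-2)*(b*k))*5 = -6*b*k*5 = -30*b*k)
1/(I(96, 272) + 51728) = 1/(-30*272*96 + 51728) = 1/(-783360 + 51728) = 1/(-731632) = -1/731632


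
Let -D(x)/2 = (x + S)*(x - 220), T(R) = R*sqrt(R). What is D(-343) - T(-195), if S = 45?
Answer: -335548 + 195*I*sqrt(195) ≈ -3.3555e+5 + 2723.0*I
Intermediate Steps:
T(R) = R**(3/2)
D(x) = -2*(-220 + x)*(45 + x) (D(x) = -2*(x + 45)*(x - 220) = -2*(45 + x)*(-220 + x) = -2*(-220 + x)*(45 + x))
D(-343) - T(-195) = (19800 - 2*(-343)**2 + 350*(-343)) - (-195)**(3/2) = (19800 - 2*117649 - 120050) - (-195)*I*sqrt(195) = (19800 - 235298 - 120050) + 195*I*sqrt(195) = -335548 + 195*I*sqrt(195)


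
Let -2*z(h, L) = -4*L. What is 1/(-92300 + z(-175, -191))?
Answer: -1/92682 ≈ -1.0790e-5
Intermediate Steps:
z(h, L) = 2*L (z(h, L) = -(-2)*L = 2*L)
1/(-92300 + z(-175, -191)) = 1/(-92300 + 2*(-191)) = 1/(-92300 - 382) = 1/(-92682) = -1/92682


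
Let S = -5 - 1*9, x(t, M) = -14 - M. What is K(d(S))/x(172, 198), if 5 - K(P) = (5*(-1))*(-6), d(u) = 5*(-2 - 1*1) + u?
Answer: 25/212 ≈ 0.11792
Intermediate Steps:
S = -14 (S = -5 - 9 = -14)
d(u) = -15 + u (d(u) = 5*(-2 - 1) + u = 5*(-3) + u = -15 + u)
K(P) = -25 (K(P) = 5 - 5*(-1)*(-6) = 5 - (-5)*(-6) = 5 - 1*30 = 5 - 30 = -25)
K(d(S))/x(172, 198) = -25/(-14 - 1*198) = -25/(-14 - 198) = -25/(-212) = -25*(-1/212) = 25/212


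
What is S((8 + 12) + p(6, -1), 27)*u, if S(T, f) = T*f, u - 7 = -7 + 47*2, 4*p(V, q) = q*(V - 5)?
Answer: 100251/2 ≈ 50126.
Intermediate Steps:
p(V, q) = q*(-5 + V)/4 (p(V, q) = (q*(V - 5))/4 = (q*(-5 + V))/4 = q*(-5 + V)/4)
u = 94 (u = 7 + (-7 + 47*2) = 7 + (-7 + 94) = 7 + 87 = 94)
S((8 + 12) + p(6, -1), 27)*u = (((8 + 12) + (1/4)*(-1)*(-5 + 6))*27)*94 = ((20 + (1/4)*(-1)*1)*27)*94 = ((20 - 1/4)*27)*94 = ((79/4)*27)*94 = (2133/4)*94 = 100251/2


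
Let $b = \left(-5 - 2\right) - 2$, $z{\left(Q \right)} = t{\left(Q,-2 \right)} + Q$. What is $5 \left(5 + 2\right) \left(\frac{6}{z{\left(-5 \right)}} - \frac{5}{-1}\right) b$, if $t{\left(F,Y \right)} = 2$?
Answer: $-945$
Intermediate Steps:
$z{\left(Q \right)} = 2 + Q$
$b = -9$ ($b = -7 - 2 = -9$)
$5 \left(5 + 2\right) \left(\frac{6}{z{\left(-5 \right)}} - \frac{5}{-1}\right) b = 5 \left(5 + 2\right) \left(\frac{6}{2 - 5} - \frac{5}{-1}\right) \left(-9\right) = 5 \cdot 7 \left(\frac{6}{-3} - -5\right) \left(-9\right) = 35 \left(6 \left(- \frac{1}{3}\right) + 5\right) \left(-9\right) = 35 \left(-2 + 5\right) \left(-9\right) = 35 \cdot 3 \left(-9\right) = 105 \left(-9\right) = -945$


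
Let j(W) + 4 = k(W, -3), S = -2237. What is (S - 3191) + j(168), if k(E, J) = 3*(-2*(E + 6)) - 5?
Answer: -6481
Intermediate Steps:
k(E, J) = -41 - 6*E (k(E, J) = 3*(-2*(6 + E)) - 5 = 3*(-12 - 2*E) - 5 = (-36 - 6*E) - 5 = -41 - 6*E)
j(W) = -45 - 6*W (j(W) = -4 + (-41 - 6*W) = -45 - 6*W)
(S - 3191) + j(168) = (-2237 - 3191) + (-45 - 6*168) = -5428 + (-45 - 1008) = -5428 - 1053 = -6481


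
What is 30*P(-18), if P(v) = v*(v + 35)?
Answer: -9180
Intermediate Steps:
P(v) = v*(35 + v)
30*P(-18) = 30*(-18*(35 - 18)) = 30*(-18*17) = 30*(-306) = -9180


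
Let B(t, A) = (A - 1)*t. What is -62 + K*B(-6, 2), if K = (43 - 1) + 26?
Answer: -470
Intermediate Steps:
K = 68 (K = 42 + 26 = 68)
B(t, A) = t*(-1 + A) (B(t, A) = (-1 + A)*t = t*(-1 + A))
-62 + K*B(-6, 2) = -62 + 68*(-6*(-1 + 2)) = -62 + 68*(-6*1) = -62 + 68*(-6) = -62 - 408 = -470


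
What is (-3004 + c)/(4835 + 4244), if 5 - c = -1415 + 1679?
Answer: -3263/9079 ≈ -0.35940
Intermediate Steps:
c = -259 (c = 5 - (-1415 + 1679) = 5 - 1*264 = 5 - 264 = -259)
(-3004 + c)/(4835 + 4244) = (-3004 - 259)/(4835 + 4244) = -3263/9079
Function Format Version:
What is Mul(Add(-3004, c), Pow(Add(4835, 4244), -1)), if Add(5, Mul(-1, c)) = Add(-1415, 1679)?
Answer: Rational(-3263, 9079) ≈ -0.35940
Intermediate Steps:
c = -259 (c = Add(5, Mul(-1, Add(-1415, 1679))) = Add(5, Mul(-1, 264)) = Add(5, -264) = -259)
Mul(Add(-3004, c), Pow(Add(4835, 4244), -1)) = Mul(Add(-3004, -259), Pow(Add(4835, 4244), -1)) = Mul(-3263, Pow(9079, -1)) = Mul(-3263, Rational(1, 9079)) = Rational(-3263, 9079)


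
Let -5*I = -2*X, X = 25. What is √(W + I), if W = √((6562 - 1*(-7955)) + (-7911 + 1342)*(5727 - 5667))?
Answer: √(10 + I*√379623) ≈ 17.695 + 17.41*I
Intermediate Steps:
W = I*√379623 (W = √((6562 + 7955) - 6569*60) = √(14517 - 394140) = √(-379623) = I*√379623 ≈ 616.14*I)
I = 10 (I = -(-2)*25/5 = -⅕*(-50) = 10)
√(W + I) = √(I*√379623 + 10) = √(10 + I*√379623)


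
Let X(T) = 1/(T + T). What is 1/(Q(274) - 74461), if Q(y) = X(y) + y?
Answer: -548/40654475 ≈ -1.3479e-5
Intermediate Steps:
X(T) = 1/(2*T)
Q(y) = y + 1/(2*y) (Q(y) = 1/(2*y) + y = y + 1/(2*y))
1/(Q(274) - 74461) = 1/((274 + (½)/274) - 74461) = 1/((274 + (½)*(1/274)) - 74461) = 1/((274 + 1/548) - 74461) = 1/(150153/548 - 74461) = 1/(-40654475/548) = -548/40654475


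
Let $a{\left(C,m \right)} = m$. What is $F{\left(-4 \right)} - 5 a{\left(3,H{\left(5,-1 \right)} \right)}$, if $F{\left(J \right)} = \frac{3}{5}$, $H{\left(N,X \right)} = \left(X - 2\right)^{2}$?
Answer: $- \frac{222}{5} \approx -44.4$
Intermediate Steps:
$H{\left(N,X \right)} = \left(-2 + X\right)^{2}$
$F{\left(J \right)} = \frac{3}{5}$ ($F{\left(J \right)} = 3 \cdot \frac{1}{5} = \frac{3}{5}$)
$F{\left(-4 \right)} - 5 a{\left(3,H{\left(5,-1 \right)} \right)} = \frac{3}{5} - 5 \left(-2 - 1\right)^{2} = \frac{3}{5} - 5 \left(-3\right)^{2} = \frac{3}{5} - 45 = - \frac{222}{5}$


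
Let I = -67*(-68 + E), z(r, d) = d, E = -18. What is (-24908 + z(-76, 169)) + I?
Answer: -18977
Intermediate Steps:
I = 5762 (I = -67*(-68 - 18) = -67*(-86) = 5762)
(-24908 + z(-76, 169)) + I = (-24908 + 169) + 5762 = -24739 + 5762 = -18977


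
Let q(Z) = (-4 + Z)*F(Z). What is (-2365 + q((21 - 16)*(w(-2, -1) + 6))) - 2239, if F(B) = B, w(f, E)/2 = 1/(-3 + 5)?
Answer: -3519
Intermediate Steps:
w(f, E) = 1 (w(f, E) = 2/(-3 + 5) = 2/2 = 2*(1/2) = 1)
q(Z) = Z*(-4 + Z) (q(Z) = (-4 + Z)*Z = Z*(-4 + Z))
(-2365 + q((21 - 16)*(w(-2, -1) + 6))) - 2239 = (-2365 + ((21 - 16)*(1 + 6))*(-4 + (21 - 16)*(1 + 6))) - 2239 = (-2365 + (5*7)*(-4 + 5*7)) - 2239 = (-2365 + 35*(-4 + 35)) - 2239 = (-2365 + 35*31) - 2239 = (-2365 + 1085) - 2239 = -1280 - 2239 = -3519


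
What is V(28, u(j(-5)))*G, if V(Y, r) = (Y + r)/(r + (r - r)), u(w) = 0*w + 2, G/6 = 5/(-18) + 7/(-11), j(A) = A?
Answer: -905/11 ≈ -82.273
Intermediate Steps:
G = -181/33 (G = 6*(5/(-18) + 7/(-11)) = 6*(5*(-1/18) + 7*(-1/11)) = 6*(-5/18 - 7/11) = 6*(-181/198) = -181/33 ≈ -5.4848)
u(w) = 2 (u(w) = 0 + 2 = 2)
V(Y, r) = (Y + r)/r (V(Y, r) = (Y + r)/(r + 0) = (Y + r)/r)
V(28, u(j(-5)))*G = ((28 + 2)/2)*(-181/33) = ((½)*30)*(-181/33) = 15*(-181/33) = -905/11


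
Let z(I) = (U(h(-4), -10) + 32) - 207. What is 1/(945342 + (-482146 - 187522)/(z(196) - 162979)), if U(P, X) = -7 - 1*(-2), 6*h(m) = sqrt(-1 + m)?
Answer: 163159/154241725046 ≈ 1.0578e-6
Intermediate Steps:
h(m) = sqrt(-1 + m)/6
U(P, X) = -5 (U(P, X) = -7 + 2 = -5)
z(I) = -180 (z(I) = (-5 + 32) - 207 = 27 - 207 = -180)
1/(945342 + (-482146 - 187522)/(z(196) - 162979)) = 1/(945342 + (-482146 - 187522)/(-180 - 162979)) = 1/(945342 - 669668/(-163159)) = 1/(945342 - 669668*(-1/163159)) = 1/(945342 + 669668/163159) = 1/(154241725046/163159) = 163159/154241725046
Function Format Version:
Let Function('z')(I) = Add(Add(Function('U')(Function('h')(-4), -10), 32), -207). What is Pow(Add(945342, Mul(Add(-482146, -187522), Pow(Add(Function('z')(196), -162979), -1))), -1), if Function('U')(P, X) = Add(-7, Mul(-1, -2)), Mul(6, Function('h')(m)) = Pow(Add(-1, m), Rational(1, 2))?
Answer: Rational(163159, 154241725046) ≈ 1.0578e-6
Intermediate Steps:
Function('h')(m) = Mul(Rational(1, 6), Pow(Add(-1, m), Rational(1, 2)))
Function('U')(P, X) = -5 (Function('U')(P, X) = Add(-7, 2) = -5)
Function('z')(I) = -180 (Function('z')(I) = Add(Add(-5, 32), -207) = Add(27, -207) = -180)
Pow(Add(945342, Mul(Add(-482146, -187522), Pow(Add(Function('z')(196), -162979), -1))), -1) = Pow(Add(945342, Mul(Add(-482146, -187522), Pow(Add(-180, -162979), -1))), -1) = Pow(Add(945342, Mul(-669668, Pow(-163159, -1))), -1) = Pow(Add(945342, Mul(-669668, Rational(-1, 163159))), -1) = Pow(Add(945342, Rational(669668, 163159)), -1) = Pow(Rational(154241725046, 163159), -1) = Rational(163159, 154241725046)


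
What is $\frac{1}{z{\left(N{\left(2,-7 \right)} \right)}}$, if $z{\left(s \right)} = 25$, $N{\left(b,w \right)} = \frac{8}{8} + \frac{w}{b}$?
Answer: $\frac{1}{25} \approx 0.04$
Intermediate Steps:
$N{\left(b,w \right)} = 1 + \frac{w}{b}$ ($N{\left(b,w \right)} = 8 \cdot \frac{1}{8} + \frac{w}{b} = 1 + \frac{w}{b}$)
$\frac{1}{z{\left(N{\left(2,-7 \right)} \right)}} = \frac{1}{25}$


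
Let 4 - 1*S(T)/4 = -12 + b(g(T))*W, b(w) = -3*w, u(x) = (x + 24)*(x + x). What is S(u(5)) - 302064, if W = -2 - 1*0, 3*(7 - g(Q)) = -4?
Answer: -302200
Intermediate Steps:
g(Q) = 25/3 (g(Q) = 7 - ⅓*(-4) = 7 + 4/3 = 25/3)
u(x) = 2*x*(24 + x) (u(x) = (24 + x)*(2*x) = 2*x*(24 + x))
W = -2 (W = -2 + 0 = -2)
S(T) = -136 (S(T) = 16 - 4*(-12 - 3*25/3*(-2)) = 16 - 4*(-12 - 25*(-2)) = 16 - 4*(-12 + 50) = 16 - 4*38 = 16 - 152 = -136)
S(u(5)) - 302064 = -136 - 302064 = -302200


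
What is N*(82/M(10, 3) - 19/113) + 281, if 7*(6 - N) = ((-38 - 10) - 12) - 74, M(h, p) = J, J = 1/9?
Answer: 14896271/791 ≈ 18832.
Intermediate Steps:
J = ⅑ ≈ 0.11111
M(h, p) = ⅑
N = 176/7 (N = 6 - (((-38 - 10) - 12) - 74)/7 = 6 - ((-48 - 12) - 74)/7 = 6 - (-60 - 74)/7 = 6 - ⅐*(-134) = 6 + 134/7 = 176/7 ≈ 25.143)
N*(82/M(10, 3) - 19/113) + 281 = 176*(82/(⅑) - 19/113)/7 + 281 = 176*(82*9 - 19*1/113)/7 + 281 = 176*(738 - 19/113)/7 + 281 = (176/7)*(83375/113) + 281 = 14674000/791 + 281 = 14896271/791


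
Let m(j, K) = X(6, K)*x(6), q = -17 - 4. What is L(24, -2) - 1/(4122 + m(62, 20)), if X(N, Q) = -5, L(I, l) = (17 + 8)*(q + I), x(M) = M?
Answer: 306899/4092 ≈ 75.000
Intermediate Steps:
q = -21
L(I, l) = -525 + 25*I (L(I, l) = (17 + 8)*(-21 + I) = 25*(-21 + I) = -525 + 25*I)
m(j, K) = -30 (m(j, K) = -5*6 = -30)
L(24, -2) - 1/(4122 + m(62, 20)) = (-525 + 25*24) - 1/(4122 - 30) = (-525 + 600) - 1/4092 = 75 - 1*1/4092 = 75 - 1/4092 = 306899/4092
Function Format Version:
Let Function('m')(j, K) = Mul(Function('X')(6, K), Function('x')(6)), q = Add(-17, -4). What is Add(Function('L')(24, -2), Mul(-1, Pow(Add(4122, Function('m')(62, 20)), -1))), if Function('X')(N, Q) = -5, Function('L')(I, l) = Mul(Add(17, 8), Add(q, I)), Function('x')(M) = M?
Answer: Rational(306899, 4092) ≈ 75.000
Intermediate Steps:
q = -21
Function('L')(I, l) = Add(-525, Mul(25, I)) (Function('L')(I, l) = Mul(Add(17, 8), Add(-21, I)) = Mul(25, Add(-21, I)) = Add(-525, Mul(25, I)))
Function('m')(j, K) = -30 (Function('m')(j, K) = Mul(-5, 6) = -30)
Add(Function('L')(24, -2), Mul(-1, Pow(Add(4122, Function('m')(62, 20)), -1))) = Add(Add(-525, Mul(25, 24)), Mul(-1, Pow(Add(4122, -30), -1))) = Add(Add(-525, 600), Mul(-1, Pow(4092, -1))) = Add(75, Mul(-1, Rational(1, 4092))) = Add(75, Rational(-1, 4092)) = Rational(306899, 4092)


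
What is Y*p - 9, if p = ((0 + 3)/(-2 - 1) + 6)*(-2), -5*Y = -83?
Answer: -175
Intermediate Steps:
Y = 83/5 (Y = -⅕*(-83) = 83/5 ≈ 16.600)
p = -10 (p = (3/(-3) + 6)*(-2) = (3*(-⅓) + 6)*(-2) = (-1 + 6)*(-2) = 5*(-2) = -10)
Y*p - 9 = (83/5)*(-10) - 9 = -166 - 9 = -175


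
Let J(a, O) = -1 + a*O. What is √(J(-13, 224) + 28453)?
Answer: 2*√6385 ≈ 159.81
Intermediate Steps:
J(a, O) = -1 + O*a
√(J(-13, 224) + 28453) = √((-1 + 224*(-13)) + 28453) = √((-1 - 2912) + 28453) = √(-2913 + 28453) = √25540 = 2*√6385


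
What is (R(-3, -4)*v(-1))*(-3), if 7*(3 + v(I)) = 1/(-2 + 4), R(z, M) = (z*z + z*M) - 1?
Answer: 1230/7 ≈ 175.71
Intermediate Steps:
R(z, M) = -1 + z² + M*z (R(z, M) = (z² + M*z) - 1 = -1 + z² + M*z)
v(I) = -41/14 (v(I) = -3 + 1/(7*(-2 + 4)) = -3 + (⅐)/2 = -3 + (⅐)*(½) = -3 + 1/14 = -41/14)
(R(-3, -4)*v(-1))*(-3) = ((-1 + (-3)² - 4*(-3))*(-41/14))*(-3) = ((-1 + 9 + 12)*(-41/14))*(-3) = (20*(-41/14))*(-3) = -410/7*(-3) = 1230/7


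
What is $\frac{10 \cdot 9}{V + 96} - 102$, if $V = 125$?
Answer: $- \frac{22452}{221} \approx -101.59$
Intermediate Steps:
$\frac{10 \cdot 9}{V + 96} - 102 = \frac{10 \cdot 9}{125 + 96} - 102 = \frac{1}{221} \cdot 90 - 102 = \frac{90}{221} - 102 = - \frac{22452}{221}$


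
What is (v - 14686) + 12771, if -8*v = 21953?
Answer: -37273/8 ≈ -4659.1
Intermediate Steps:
v = -21953/8 (v = -⅛*21953 = -21953/8 ≈ -2744.1)
(v - 14686) + 12771 = (-21953/8 - 14686) + 12771 = -139441/8 + 12771 = -37273/8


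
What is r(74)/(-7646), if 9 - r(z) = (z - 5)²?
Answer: 2376/3823 ≈ 0.62150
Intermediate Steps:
r(z) = 9 - (-5 + z)² (r(z) = 9 - (z - 5)² = 9 - (-5 + z)²)
r(74)/(-7646) = (9 - (-5 + 74)²)/(-7646) = (9 - 1*69²)*(-1/7646) = (9 - 1*4761)*(-1/7646) = (9 - 4761)*(-1/7646) = -4752*(-1/7646) = 2376/3823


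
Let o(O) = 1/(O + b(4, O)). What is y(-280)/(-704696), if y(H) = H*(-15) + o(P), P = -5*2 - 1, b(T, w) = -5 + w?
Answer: -113399/19026792 ≈ -0.0059600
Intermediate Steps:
P = -11 (P = -10 - 1 = -11)
o(O) = 1/(-5 + 2*O) (o(O) = 1/(O + (-5 + O)) = 1/(-5 + 2*O))
y(H) = -1/27 - 15*H (y(H) = H*(-15) + 1/(-5 + 2*(-11)) = -15*H + 1/(-5 - 22) = -15*H + 1/(-27) = -15*H - 1/27 = -1/27 - 15*H)
y(-280)/(-704696) = (-1/27 - 15*(-280))/(-704696) = (-1/27 + 4200)*(-1/704696) = (113399/27)*(-1/704696) = -113399/19026792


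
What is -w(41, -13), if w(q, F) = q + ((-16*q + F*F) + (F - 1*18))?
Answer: 477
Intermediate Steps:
w(q, F) = -18 + F + F² - 15*q (w(q, F) = q + ((-16*q + F²) + (F - 18)) = q + ((F² - 16*q) + (-18 + F)) = q + (-18 + F + F² - 16*q) = -18 + F + F² - 15*q)
-w(41, -13) = -(-18 - 13 + (-13)² - 15*41) = -(-18 - 13 + 169 - 615) = -1*(-477) = 477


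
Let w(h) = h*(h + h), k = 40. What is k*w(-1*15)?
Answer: 18000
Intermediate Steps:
w(h) = 2*h² (w(h) = h*(2*h) = 2*h²)
k*w(-1*15) = 40*(2*(-1*15)²) = 40*(2*(-15)²) = 40*(2*225) = 40*450 = 18000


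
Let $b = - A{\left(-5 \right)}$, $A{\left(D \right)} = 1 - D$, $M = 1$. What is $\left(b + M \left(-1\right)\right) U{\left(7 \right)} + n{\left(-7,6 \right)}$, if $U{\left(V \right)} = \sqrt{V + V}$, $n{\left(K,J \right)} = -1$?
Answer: $-1 - 7 \sqrt{14} \approx -27.192$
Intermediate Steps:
$b = -6$ ($b = - (1 - -5) = - (1 + 5) = \left(-1\right) 6 = -6$)
$U{\left(V \right)} = \sqrt{2} \sqrt{V}$ ($U{\left(V \right)} = \sqrt{2 V} = \sqrt{2} \sqrt{V}$)
$\left(b + M \left(-1\right)\right) U{\left(7 \right)} + n{\left(-7,6 \right)} = \left(-6 + 1 \left(-1\right)\right) \sqrt{2} \sqrt{7} - 1 = \left(-6 - 1\right) \sqrt{14} - 1 = - 7 \sqrt{14} - 1 = -1 - 7 \sqrt{14}$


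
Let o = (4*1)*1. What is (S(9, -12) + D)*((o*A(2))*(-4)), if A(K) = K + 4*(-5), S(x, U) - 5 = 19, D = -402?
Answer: -108864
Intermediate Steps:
S(x, U) = 24 (S(x, U) = 5 + 19 = 24)
A(K) = -20 + K (A(K) = K - 20 = -20 + K)
o = 4 (o = 4*1 = 4)
(S(9, -12) + D)*((o*A(2))*(-4)) = (24 - 402)*((4*(-20 + 2))*(-4)) = -378*4*(-18)*(-4) = -(-27216)*(-4) = -378*288 = -108864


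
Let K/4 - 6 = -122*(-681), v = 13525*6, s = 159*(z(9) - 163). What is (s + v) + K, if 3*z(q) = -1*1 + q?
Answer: 388009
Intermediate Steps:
z(q) = -⅓ + q/3 (z(q) = (-1*1 + q)/3 = (-1 + q)/3 = -⅓ + q/3)
s = -25493 (s = 159*((-⅓ + (⅓)*9) - 163) = 159*((-⅓ + 3) - 163) = 159*(8/3 - 163) = 159*(-481/3) = -25493)
v = 81150
K = 332352 (K = 24 + 4*(-122*(-681)) = 24 + 4*83082 = 24 + 332328 = 332352)
(s + v) + K = (-25493 + 81150) + 332352 = 55657 + 332352 = 388009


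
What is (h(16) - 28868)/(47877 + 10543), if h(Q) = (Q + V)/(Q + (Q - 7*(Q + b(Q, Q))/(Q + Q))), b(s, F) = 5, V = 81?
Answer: -6328533/12808585 ≈ -0.49409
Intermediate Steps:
h(Q) = (81 + Q)/(2*Q - 7*(5 + Q)/(2*Q)) (h(Q) = (Q + 81)/(Q + (Q - 7*(Q + 5)/(Q + Q))) = (81 + Q)/(Q + (Q - 7*(5 + Q)/(2*Q))) = (81 + Q)/(2*Q - 7*(5 + Q)/(2*Q)))
(h(16) - 28868)/(47877 + 10543) = (2*16*(81 + 16)/(-35 - 7*16 + 4*16²) - 28868)/(47877 + 10543) = (2*16*97/(-35 - 112 + 4*256) - 28868)/58420 = (2*16*97/(-35 - 112 + 1024) - 28868)*(1/58420) = (2*16*97/877 - 28868)*(1/58420) = (2*16*(1/877)*97 - 28868)*(1/58420) = (3104/877 - 28868)*(1/58420) = -25314132/877*1/58420 = -6328533/12808585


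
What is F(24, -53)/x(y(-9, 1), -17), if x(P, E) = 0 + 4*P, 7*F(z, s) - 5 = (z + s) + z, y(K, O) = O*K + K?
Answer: 0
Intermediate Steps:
y(K, O) = K + K*O (y(K, O) = K*O + K = K + K*O)
F(z, s) = 5/7 + s/7 + 2*z/7 (F(z, s) = 5/7 + ((z + s) + z)/7 = 5/7 + ((s + z) + z)/7 = 5/7 + (s + 2*z)/7 = 5/7 + (s/7 + 2*z/7) = 5/7 + s/7 + 2*z/7)
x(P, E) = 4*P
F(24, -53)/x(y(-9, 1), -17) = (5/7 + (⅐)*(-53) + (2/7)*24)/((4*(-9*(1 + 1)))) = (5/7 - 53/7 + 48/7)/((4*(-9*2))) = 0/((4*(-18))) = 0/(-72) = 0*(-1/72) = 0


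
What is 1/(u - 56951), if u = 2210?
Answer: -1/54741 ≈ -1.8268e-5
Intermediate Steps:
1/(u - 56951) = 1/(2210 - 56951) = 1/(-54741) = -1/54741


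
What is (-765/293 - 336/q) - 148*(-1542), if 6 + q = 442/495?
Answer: 10567956369/46294 ≈ 2.2828e+5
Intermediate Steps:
q = -2528/495 (q = -6 + 442/495 = -2528/495 ≈ -5.1071)
(-765/293 - 336/q) - 148*(-1542) = (-765/293 - 336/(-2528/495)) - 148*(-1542) = (-765*1/293 - 336*(-495/2528)) + 228216 = (-765/293 + 10395/158) + 228216 = 2924865/46294 + 228216 = 10567956369/46294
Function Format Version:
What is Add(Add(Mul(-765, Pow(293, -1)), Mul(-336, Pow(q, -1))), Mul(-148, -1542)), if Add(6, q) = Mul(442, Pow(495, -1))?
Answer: Rational(10567956369, 46294) ≈ 2.2828e+5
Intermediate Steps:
q = Rational(-2528, 495) (q = Add(-6, Mul(442, Pow(495, -1))) = Add(-6, Mul(442, Rational(1, 495))) = Add(-6, Rational(442, 495)) = Rational(-2528, 495) ≈ -5.1071)
Add(Add(Mul(-765, Pow(293, -1)), Mul(-336, Pow(q, -1))), Mul(-148, -1542)) = Add(Add(Mul(-765, Pow(293, -1)), Mul(-336, Pow(Rational(-2528, 495), -1))), Mul(-148, -1542)) = Add(Add(Mul(-765, Rational(1, 293)), Mul(-336, Rational(-495, 2528))), 228216) = Add(Add(Rational(-765, 293), Rational(10395, 158)), 228216) = Add(Rational(2924865, 46294), 228216) = Rational(10567956369, 46294)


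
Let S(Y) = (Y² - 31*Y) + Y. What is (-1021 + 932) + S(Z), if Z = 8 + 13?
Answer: -278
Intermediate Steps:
Z = 21
S(Y) = Y² - 30*Y
(-1021 + 932) + S(Z) = (-1021 + 932) + 21*(-30 + 21) = -89 + 21*(-9) = -89 - 189 = -278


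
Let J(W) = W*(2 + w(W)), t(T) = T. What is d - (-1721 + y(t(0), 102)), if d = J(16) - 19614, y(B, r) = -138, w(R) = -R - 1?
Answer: -17995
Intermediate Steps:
w(R) = -1 - R
J(W) = W*(1 - W) (J(W) = W*(2 + (-1 - W)) = W*(1 - W))
d = -19854 (d = 16*(1 - 1*16) - 19614 = 16*(1 - 16) - 19614 = 16*(-15) - 19614 = -240 - 19614 = -19854)
d - (-1721 + y(t(0), 102)) = -19854 - (-1721 - 138) = -19854 - 1*(-1859) = -19854 + 1859 = -17995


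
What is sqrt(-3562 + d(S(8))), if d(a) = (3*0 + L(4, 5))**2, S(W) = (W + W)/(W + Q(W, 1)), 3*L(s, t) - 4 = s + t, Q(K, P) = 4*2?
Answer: I*sqrt(31889)/3 ≈ 59.525*I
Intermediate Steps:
Q(K, P) = 8
L(s, t) = 4/3 + s/3 + t/3 (L(s, t) = 4/3 + (s + t)/3 = 4/3 + (s/3 + t/3) = 4/3 + s/3 + t/3)
S(W) = 2*W/(8 + W) (S(W) = (W + W)/(W + 8) = (2*W)/(8 + W) = 2*W/(8 + W))
d(a) = 169/9 (d(a) = (3*0 + (4/3 + (1/3)*4 + (1/3)*5))**2 = (0 + (4/3 + 4/3 + 5/3))**2 = (0 + 13/3)**2 = (13/3)**2 = 169/9)
sqrt(-3562 + d(S(8))) = sqrt(-3562 + 169/9) = sqrt(-31889/9) = I*sqrt(31889)/3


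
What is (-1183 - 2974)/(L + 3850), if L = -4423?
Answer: 4157/573 ≈ 7.2548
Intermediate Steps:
(-1183 - 2974)/(L + 3850) = (-1183 - 2974)/(-4423 + 3850) = -4157/(-573) = -4157*(-1/573) = 4157/573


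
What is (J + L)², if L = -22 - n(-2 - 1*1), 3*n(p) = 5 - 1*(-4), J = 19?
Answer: 36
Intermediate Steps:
n(p) = 3 (n(p) = (5 - 1*(-4))/3 = (5 + 4)/3 = (⅓)*9 = 3)
L = -25 (L = -22 - 1*3 = -22 - 3 = -25)
(J + L)² = (19 - 25)² = (-6)² = 36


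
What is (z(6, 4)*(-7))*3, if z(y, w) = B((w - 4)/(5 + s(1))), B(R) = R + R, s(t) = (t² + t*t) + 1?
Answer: 0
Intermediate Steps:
s(t) = 1 + 2*t² (s(t) = (t² + t²) + 1 = 2*t² + 1 = 1 + 2*t²)
B(R) = 2*R
z(y, w) = -1 + w/4 (z(y, w) = 2*((w - 4)/(5 + (1 + 2*1²))) = 2*((-4 + w)/(5 + (1 + 2*1))) = 2*((-4 + w)/(5 + (1 + 2))) = 2*((-4 + w)/(5 + 3)) = 2*((-4 + w)/8) = 2*((-4 + w)*(⅛)) = 2*(-½ + w/8) = -1 + w/4)
(z(6, 4)*(-7))*3 = ((-1 + (¼)*4)*(-7))*3 = ((-1 + 1)*(-7))*3 = (0*(-7))*3 = 0*3 = 0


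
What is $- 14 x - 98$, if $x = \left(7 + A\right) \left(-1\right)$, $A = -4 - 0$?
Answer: $-56$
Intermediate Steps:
$A = -4$ ($A = -4 + 0 = -4$)
$x = -3$ ($x = \left(7 - 4\right) \left(-1\right) = 3 \left(-1\right) = -3$)
$- 14 x - 98 = \left(-14\right) \left(-3\right) - 98 = 42 - 98 = -56$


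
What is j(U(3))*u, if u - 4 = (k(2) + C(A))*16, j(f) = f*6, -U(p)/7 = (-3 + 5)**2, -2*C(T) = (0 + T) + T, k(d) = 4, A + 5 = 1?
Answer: -22176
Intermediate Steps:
A = -4 (A = -5 + 1 = -4)
C(T) = -T (C(T) = -((0 + T) + T)/2 = -(T + T)/2 = -T)
U(p) = -28 (U(p) = -7*(-3 + 5)**2 = -7*2**2 = -7*4 = -28)
j(f) = 6*f
u = 132 (u = 4 + (4 - 1*(-4))*16 = 4 + (4 + 4)*16 = 4 + 8*16 = 4 + 128 = 132)
j(U(3))*u = (6*(-28))*132 = -168*132 = -22176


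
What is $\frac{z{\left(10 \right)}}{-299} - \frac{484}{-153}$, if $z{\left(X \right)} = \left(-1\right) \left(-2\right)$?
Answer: $\frac{144410}{45747} \approx 3.1567$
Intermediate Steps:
$z{\left(X \right)} = 2$
$\frac{z{\left(10 \right)}}{-299} - \frac{484}{-153} = \frac{2}{-299} - \frac{484}{-153} = 2 \left(- \frac{1}{299}\right) - - \frac{484}{153} = - \frac{2}{299} + \frac{484}{153} = \frac{144410}{45747}$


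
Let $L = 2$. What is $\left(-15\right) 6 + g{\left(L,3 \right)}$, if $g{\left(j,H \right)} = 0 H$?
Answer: $-90$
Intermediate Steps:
$g{\left(j,H \right)} = 0$
$\left(-15\right) 6 + g{\left(L,3 \right)} = \left(-15\right) 6 + 0 = -90 + 0 = -90$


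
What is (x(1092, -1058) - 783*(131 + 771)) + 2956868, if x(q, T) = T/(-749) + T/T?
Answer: 1685702705/749 ≈ 2.2506e+6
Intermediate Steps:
x(q, T) = 1 - T/749 (x(q, T) = T*(-1/749) + 1 = -T/749 + 1 = 1 - T/749)
(x(1092, -1058) - 783*(131 + 771)) + 2956868 = ((1 - 1/749*(-1058)) - 783*(131 + 771)) + 2956868 = ((1 + 1058/749) - 783*902) + 2956868 = (1807/749 - 706266) + 2956868 = -528991427/749 + 2956868 = 1685702705/749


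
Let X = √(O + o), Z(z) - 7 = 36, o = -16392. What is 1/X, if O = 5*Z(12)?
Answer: -I*√16177/16177 ≈ -0.0078623*I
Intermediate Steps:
Z(z) = 43 (Z(z) = 7 + 36 = 43)
O = 215 (O = 5*43 = 215)
X = I*√16177 (X = √(215 - 16392) = √(-16177) = I*√16177 ≈ 127.19*I)
1/X = 1/(I*√16177) = -I*√16177/16177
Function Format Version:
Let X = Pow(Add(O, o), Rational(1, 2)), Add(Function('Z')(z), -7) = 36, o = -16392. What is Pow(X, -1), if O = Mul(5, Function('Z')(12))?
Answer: Mul(Rational(-1, 16177), I, Pow(16177, Rational(1, 2))) ≈ Mul(-0.0078623, I)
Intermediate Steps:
Function('Z')(z) = 43 (Function('Z')(z) = Add(7, 36) = 43)
O = 215 (O = Mul(5, 43) = 215)
X = Mul(I, Pow(16177, Rational(1, 2))) (X = Pow(Add(215, -16392), Rational(1, 2)) = Pow(-16177, Rational(1, 2)) = Mul(I, Pow(16177, Rational(1, 2))) ≈ Mul(127.19, I))
Pow(X, -1) = Pow(Mul(I, Pow(16177, Rational(1, 2))), -1) = Mul(Rational(-1, 16177), I, Pow(16177, Rational(1, 2)))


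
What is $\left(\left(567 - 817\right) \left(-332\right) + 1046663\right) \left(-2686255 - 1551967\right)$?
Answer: $-4787762579186$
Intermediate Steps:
$\left(\left(567 - 817\right) \left(-332\right) + 1046663\right) \left(-2686255 - 1551967\right) = \left(\left(-250\right) \left(-332\right) + 1046663\right) \left(-4238222\right) = \left(83000 + 1046663\right) \left(-4238222\right) = 1129663 \left(-4238222\right) = -4787762579186$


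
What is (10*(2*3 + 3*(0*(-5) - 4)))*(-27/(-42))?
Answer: -270/7 ≈ -38.571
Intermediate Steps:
(10*(2*3 + 3*(0*(-5) - 4)))*(-27/(-42)) = (10*(6 + 3*(0 - 4)))*(-27*(-1/42)) = (10*(6 + 3*(-4)))*(9/14) = (10*(6 - 12))*(9/14) = (10*(-6))*(9/14) = -60*9/14 = -270/7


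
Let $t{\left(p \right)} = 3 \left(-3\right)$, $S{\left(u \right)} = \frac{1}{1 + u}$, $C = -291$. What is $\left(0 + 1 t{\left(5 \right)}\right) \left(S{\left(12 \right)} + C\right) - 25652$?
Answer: $- \frac{299438}{13} \approx -23034.0$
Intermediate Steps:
$t{\left(p \right)} = -9$
$\left(0 + 1 t{\left(5 \right)}\right) \left(S{\left(12 \right)} + C\right) - 25652 = \left(0 + 1 \left(-9\right)\right) \left(\frac{1}{1 + 12} - 291\right) - 25652 = \left(0 - 9\right) \left(\frac{1}{13} - 291\right) - 25652 = - 9 \left(\frac{1}{13} - 291\right) - 25652 = \left(-9\right) \left(- \frac{3782}{13}\right) - 25652 = \frac{34038}{13} - 25652 = - \frac{299438}{13}$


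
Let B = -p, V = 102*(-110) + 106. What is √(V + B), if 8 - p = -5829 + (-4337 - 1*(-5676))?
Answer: 2*I*√3903 ≈ 124.95*I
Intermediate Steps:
p = 4498 (p = 8 - (-5829 + (-4337 - 1*(-5676))) = 8 - (-5829 + (-4337 + 5676)) = 8 - (-5829 + 1339) = 8 - 1*(-4490) = 8 + 4490 = 4498)
V = -11114 (V = -11220 + 106 = -11114)
B = -4498 (B = -1*4498 = -4498)
√(V + B) = √(-11114 - 4498) = √(-15612) = 2*I*√3903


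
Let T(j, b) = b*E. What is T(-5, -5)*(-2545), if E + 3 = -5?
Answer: -101800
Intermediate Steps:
E = -8 (E = -3 - 5 = -8)
T(j, b) = -8*b (T(j, b) = b*(-8) = -8*b)
T(-5, -5)*(-2545) = -8*(-5)*(-2545) = 40*(-2545) = -101800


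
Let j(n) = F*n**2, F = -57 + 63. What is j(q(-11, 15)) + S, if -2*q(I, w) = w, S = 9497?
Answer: 19669/2 ≈ 9834.5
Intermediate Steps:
q(I, w) = -w/2
F = 6
j(n) = 6*n**2
j(q(-11, 15)) + S = 6*(-1/2*15)**2 + 9497 = 6*(-15/2)**2 + 9497 = 6*(225/4) + 9497 = 675/2 + 9497 = 19669/2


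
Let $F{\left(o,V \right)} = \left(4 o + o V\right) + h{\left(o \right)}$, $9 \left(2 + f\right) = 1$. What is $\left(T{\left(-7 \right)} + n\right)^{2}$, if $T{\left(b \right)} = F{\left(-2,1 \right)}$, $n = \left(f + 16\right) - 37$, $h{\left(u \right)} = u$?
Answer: $\frac{98596}{81} \approx 1217.2$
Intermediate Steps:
$f = - \frac{17}{9}$ ($f = -2 + \frac{1}{9} \cdot 1 = -2 + \frac{1}{9} = - \frac{17}{9} \approx -1.8889$)
$n = - \frac{206}{9}$ ($n = \left(- \frac{17}{9} + 16\right) - 37 = \frac{127}{9} - 37 = - \frac{206}{9} \approx -22.889$)
$F{\left(o,V \right)} = 5 o + V o$ ($F{\left(o,V \right)} = \left(4 o + o V\right) + o = \left(4 o + V o\right) + o = 5 o + V o$)
$T{\left(b \right)} = -12$ ($T{\left(b \right)} = - 2 \left(5 + 1\right) = \left(-2\right) 6 = -12$)
$\left(T{\left(-7 \right)} + n\right)^{2} = \left(-12 - \frac{206}{9}\right)^{2} = \left(- \frac{314}{9}\right)^{2} = \frac{98596}{81}$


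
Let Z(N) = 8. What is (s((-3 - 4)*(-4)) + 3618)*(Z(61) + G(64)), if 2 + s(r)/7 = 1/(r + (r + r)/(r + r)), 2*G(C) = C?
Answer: 4180920/29 ≈ 1.4417e+5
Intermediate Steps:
G(C) = C/2
s(r) = -14 + 7/(1 + r) (s(r) = -14 + 7/(r + (r + r)/(r + r)) = -14 + 7/(r + (2*r)/((2*r))) = -14 + 7/(r + (2*r)*(1/(2*r))) = -14 + 7/(r + 1) = -14 + 7/(1 + r))
(s((-3 - 4)*(-4)) + 3618)*(Z(61) + G(64)) = (7*(-1 - 2*(-3 - 4)*(-4))/(1 + (-3 - 4)*(-4)) + 3618)*(8 + (1/2)*64) = (7*(-1 - (-14)*(-4))/(1 - 7*(-4)) + 3618)*(8 + 32) = (7*(-1 - 2*28)/(1 + 28) + 3618)*40 = (7*(-1 - 56)/29 + 3618)*40 = (7*(1/29)*(-57) + 3618)*40 = (-399/29 + 3618)*40 = (104523/29)*40 = 4180920/29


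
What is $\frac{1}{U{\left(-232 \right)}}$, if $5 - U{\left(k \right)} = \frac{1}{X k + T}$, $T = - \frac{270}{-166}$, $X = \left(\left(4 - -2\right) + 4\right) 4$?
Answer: $\frac{770105}{3850608} \approx 0.2$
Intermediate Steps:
$X = 40$ ($X = \left(\left(4 + 2\right) + 4\right) 4 = \left(6 + 4\right) 4 = 10 \cdot 4 = 40$)
$T = \frac{135}{83}$ ($T = \left(-270\right) \left(- \frac{1}{166}\right) = \frac{135}{83} \approx 1.6265$)
$U{\left(k \right)} = 5 - \frac{1}{\frac{135}{83} + 40 k}$ ($U{\left(k \right)} = 5 - \frac{1}{40 k + \frac{135}{83}} = 5 - \frac{1}{\frac{135}{83} + 40 k}$)
$\frac{1}{U{\left(-232 \right)}} = \frac{1}{\frac{8}{5} \frac{1}{27 + 664 \left(-232\right)} \left(74 + 2075 \left(-232\right)\right)} = \frac{1}{\frac{8}{5} \frac{1}{27 - 154048} \left(74 - 481400\right)} = \frac{1}{\frac{8}{5} \frac{1}{-154021} \left(-481326\right)} = \frac{1}{\frac{8}{5} \left(- \frac{1}{154021}\right) \left(-481326\right)} = \frac{1}{\frac{3850608}{770105}} = \frac{770105}{3850608}$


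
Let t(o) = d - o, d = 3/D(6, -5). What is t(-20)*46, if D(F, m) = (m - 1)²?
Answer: 5543/6 ≈ 923.83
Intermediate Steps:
D(F, m) = (-1 + m)²
d = 1/12 (d = 3/((-1 - 5)²) = 3/((-6)²) = 3/36 = 3*(1/36) = 1/12 ≈ 0.083333)
t(o) = 1/12 - o
t(-20)*46 = (1/12 - 1*(-20))*46 = (1/12 + 20)*46 = (241/12)*46 = 5543/6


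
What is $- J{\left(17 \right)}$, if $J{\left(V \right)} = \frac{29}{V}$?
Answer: $- \frac{29}{17} \approx -1.7059$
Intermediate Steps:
$- J{\left(17 \right)} = - \frac{29}{17}$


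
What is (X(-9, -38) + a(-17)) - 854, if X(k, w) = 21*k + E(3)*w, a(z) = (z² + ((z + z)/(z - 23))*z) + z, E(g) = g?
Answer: -17989/20 ≈ -899.45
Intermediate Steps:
a(z) = z + z² + 2*z²/(-23 + z) (a(z) = (z² + ((2*z)/(-23 + z))*z) + z = (z² + (2*z/(-23 + z))*z) + z = (z² + 2*z²/(-23 + z)) + z = z + z² + 2*z²/(-23 + z))
X(k, w) = 3*w + 21*k (X(k, w) = 21*k + 3*w = 3*w + 21*k)
(X(-9, -38) + a(-17)) - 854 = ((3*(-38) + 21*(-9)) - 17*(-23 + (-17)² - 20*(-17))/(-23 - 17)) - 854 = ((-114 - 189) - 17*(-23 + 289 + 340)/(-40)) - 854 = (-303 - 17*(-1/40)*606) - 854 = (-303 + 5151/20) - 854 = -909/20 - 854 = -17989/20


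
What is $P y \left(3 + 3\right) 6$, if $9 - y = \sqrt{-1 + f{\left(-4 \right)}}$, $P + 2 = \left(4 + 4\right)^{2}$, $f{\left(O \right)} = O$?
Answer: $20088 - 2232 i \sqrt{5} \approx 20088.0 - 4990.9 i$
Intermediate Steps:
$P = 62$ ($P = -2 + \left(4 + 4\right)^{2} = -2 + 8^{2} = -2 + 64 = 62$)
$y = 9 - i \sqrt{5}$ ($y = 9 - \sqrt{-1 - 4} = 9 - \sqrt{-5} = 9 - i \sqrt{5} \approx 9.0 - 2.2361 i$)
$P y \left(3 + 3\right) 6 = 62 \left(9 - i \sqrt{5}\right) \left(3 + 3\right) 6 = 62 \left(9 - i \sqrt{5}\right) 6 \cdot 6 = 62 \left(54 - 6 i \sqrt{5}\right) 6 = 62 \left(324 - 36 i \sqrt{5}\right) = 20088 - 2232 i \sqrt{5}$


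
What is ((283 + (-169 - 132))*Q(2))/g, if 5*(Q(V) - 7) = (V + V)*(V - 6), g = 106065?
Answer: -38/58925 ≈ -0.00064489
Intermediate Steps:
Q(V) = 7 + 2*V*(-6 + V)/5 (Q(V) = 7 + ((V + V)*(V - 6))/5 = 7 + ((2*V)*(-6 + V))/5 = 7 + (2*V*(-6 + V))/5 = 7 + 2*V*(-6 + V)/5)
((283 + (-169 - 132))*Q(2))/g = ((283 + (-169 - 132))*(7 - 12/5*2 + (⅖)*2²))/106065 = ((283 - 301)*(7 - 24/5 + (⅖)*4))*(1/106065) = -18*(7 - 24/5 + 8/5)*(1/106065) = -18*19/5*(1/106065) = -342/5*1/106065 = -38/58925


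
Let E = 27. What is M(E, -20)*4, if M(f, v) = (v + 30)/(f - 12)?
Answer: 8/3 ≈ 2.6667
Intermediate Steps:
M(f, v) = (30 + v)/(-12 + f)
M(E, -20)*4 = ((30 - 20)/(-12 + 27))*4 = (10/15)*4 = ((1/15)*10)*4 = (2/3)*4 = 8/3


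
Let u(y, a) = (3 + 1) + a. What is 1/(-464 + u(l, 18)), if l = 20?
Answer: -1/442 ≈ -0.0022624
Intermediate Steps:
u(y, a) = 4 + a
1/(-464 + u(l, 18)) = 1/(-464 + (4 + 18)) = 1/(-464 + 22) = 1/(-442) = -1/442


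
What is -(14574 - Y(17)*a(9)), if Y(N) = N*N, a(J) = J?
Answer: -11973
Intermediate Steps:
Y(N) = N**2
-(14574 - Y(17)*a(9)) = -(14574 - 17**2*9) = -(14574 - 289*9) = -(14574 - 1*2601) = -(14574 - 2601) = -1*11973 = -11973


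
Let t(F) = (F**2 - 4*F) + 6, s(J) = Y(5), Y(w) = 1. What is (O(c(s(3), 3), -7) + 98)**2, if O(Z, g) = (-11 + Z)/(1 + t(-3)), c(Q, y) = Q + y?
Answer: 152881/16 ≈ 9555.1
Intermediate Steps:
s(J) = 1
t(F) = 6 + F**2 - 4*F
O(Z, g) = -11/28 + Z/28 (O(Z, g) = (-11 + Z)/(1 + (6 + (-3)**2 - 4*(-3))) = (-11 + Z)/(1 + (6 + 9 + 12)) = (-11 + Z)/(1 + 27) = (-11 + Z)/28 = (-11 + Z)*(1/28) = -11/28 + Z/28)
(O(c(s(3), 3), -7) + 98)**2 = ((-11/28 + (1 + 3)/28) + 98)**2 = ((-11/28 + (1/28)*4) + 98)**2 = ((-11/28 + 1/7) + 98)**2 = (-1/4 + 98)**2 = (391/4)**2 = 152881/16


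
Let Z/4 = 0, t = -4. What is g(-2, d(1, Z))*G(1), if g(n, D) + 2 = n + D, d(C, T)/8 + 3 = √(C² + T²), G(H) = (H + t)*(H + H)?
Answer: 120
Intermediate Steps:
Z = 0 (Z = 4*0 = 0)
G(H) = 2*H*(-4 + H) (G(H) = (H - 4)*(H + H) = (-4 + H)*(2*H) = 2*H*(-4 + H))
d(C, T) = -24 + 8*√(C² + T²)
g(n, D) = -2 + D + n (g(n, D) = -2 + (n + D) = -2 + (D + n) = -2 + D + n)
g(-2, d(1, Z))*G(1) = (-2 + (-24 + 8*√(1² + 0²)) - 2)*(2*1*(-4 + 1)) = (-2 + (-24 + 8*√(1 + 0)) - 2)*(2*1*(-3)) = (-2 + (-24 + 8*√1) - 2)*(-6) = (-2 + (-24 + 8*1) - 2)*(-6) = (-2 + (-24 + 8) - 2)*(-6) = (-2 - 16 - 2)*(-6) = -20*(-6) = 120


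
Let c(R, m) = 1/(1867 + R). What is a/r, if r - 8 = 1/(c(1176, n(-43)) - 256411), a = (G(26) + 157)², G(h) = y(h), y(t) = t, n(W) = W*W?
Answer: 26130082666608/6242066333 ≈ 4186.1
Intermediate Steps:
n(W) = W²
G(h) = h
a = 33489 (a = (26 + 157)² = 183² = 33489)
r = 6242066333/780258672 (r = 8 + 1/(1/(1867 + 1176) - 256411) = 8 + 1/(1/3043 - 256411) = 8 + 1/(-780258672/3043) = 8 - 3043/780258672 = 6242066333/780258672 ≈ 8.0000)
a/r = 33489/(6242066333/780258672) = 33489*(780258672/6242066333) = 26130082666608/6242066333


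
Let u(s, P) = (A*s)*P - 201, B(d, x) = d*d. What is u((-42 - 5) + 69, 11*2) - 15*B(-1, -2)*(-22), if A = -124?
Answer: -59887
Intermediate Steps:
B(d, x) = d²
u(s, P) = -201 - 124*P*s (u(s, P) = (-124*s)*P - 201 = -124*P*s - 201 = -201 - 124*P*s)
u((-42 - 5) + 69, 11*2) - 15*B(-1, -2)*(-22) = (-201 - 124*11*2*((-42 - 5) + 69)) - 15*(-1)²*(-22) = (-201 - 124*22*(-47 + 69)) - 15*1*(-22) = (-201 - 124*22*22) - 15*(-22) = (-201 - 60016) - 1*(-330) = -60217 + 330 = -59887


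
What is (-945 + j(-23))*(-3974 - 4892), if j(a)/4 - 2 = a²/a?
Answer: 9123114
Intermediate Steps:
j(a) = 8 + 4*a (j(a) = 8 + 4*(a²/a) = 8 + 4*a)
(-945 + j(-23))*(-3974 - 4892) = (-945 + (8 + 4*(-23)))*(-3974 - 4892) = (-945 + (8 - 92))*(-8866) = (-945 - 84)*(-8866) = -1029*(-8866) = 9123114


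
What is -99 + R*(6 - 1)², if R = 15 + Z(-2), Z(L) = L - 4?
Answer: 126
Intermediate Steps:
Z(L) = -4 + L
R = 9 (R = 15 + (-4 - 2) = 15 - 6 = 9)
-99 + R*(6 - 1)² = -99 + 9*(6 - 1)² = -99 + 9*5² = -99 + 9*25 = -99 + 225 = 126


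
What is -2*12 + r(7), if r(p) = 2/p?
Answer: -166/7 ≈ -23.714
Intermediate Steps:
-2*12 + r(7) = -2*12 + 2/7 = -24 + 2*(⅐) = -24 + 2/7 = -166/7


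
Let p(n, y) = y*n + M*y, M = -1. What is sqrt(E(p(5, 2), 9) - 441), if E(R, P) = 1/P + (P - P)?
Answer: 8*I*sqrt(62)/3 ≈ 20.997*I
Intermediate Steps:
p(n, y) = -y + n*y (p(n, y) = y*n - y = n*y - y = -y + n*y)
E(R, P) = 1/P (E(R, P) = 1/P + 0 = 1/P)
sqrt(E(p(5, 2), 9) - 441) = sqrt(1/9 - 441) = sqrt(-3968/9) = 8*I*sqrt(62)/3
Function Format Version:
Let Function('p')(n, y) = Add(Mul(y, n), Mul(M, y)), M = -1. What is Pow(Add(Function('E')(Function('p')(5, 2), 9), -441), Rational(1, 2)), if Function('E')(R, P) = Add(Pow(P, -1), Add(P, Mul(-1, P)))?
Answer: Mul(Rational(8, 3), I, Pow(62, Rational(1, 2))) ≈ Mul(20.997, I)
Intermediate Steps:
Function('p')(n, y) = Add(Mul(-1, y), Mul(n, y)) (Function('p')(n, y) = Add(Mul(y, n), Mul(-1, y)) = Add(Mul(n, y), Mul(-1, y)) = Add(Mul(-1, y), Mul(n, y)))
Function('E')(R, P) = Pow(P, -1) (Function('E')(R, P) = Add(Pow(P, -1), 0) = Pow(P, -1))
Pow(Add(Function('E')(Function('p')(5, 2), 9), -441), Rational(1, 2)) = Pow(Add(Pow(9, -1), -441), Rational(1, 2)) = Pow(Add(Rational(1, 9), -441), Rational(1, 2)) = Pow(Rational(-3968, 9), Rational(1, 2)) = Mul(Rational(8, 3), I, Pow(62, Rational(1, 2)))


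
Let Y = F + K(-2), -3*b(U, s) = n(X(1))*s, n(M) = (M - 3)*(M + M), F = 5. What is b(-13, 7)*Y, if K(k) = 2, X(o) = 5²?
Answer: -53900/3 ≈ -17967.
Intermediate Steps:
X(o) = 25
n(M) = 2*M*(-3 + M) (n(M) = (-3 + M)*(2*M) = 2*M*(-3 + M))
b(U, s) = -1100*s/3 (b(U, s) = -2*25*(-3 + 25)*s/3 = -2*25*22*s/3 = -1100*s/3)
Y = 7 (Y = 5 + 2 = 7)
b(-13, 7)*Y = -1100/3*7*7 = -7700/3*7 = -53900/3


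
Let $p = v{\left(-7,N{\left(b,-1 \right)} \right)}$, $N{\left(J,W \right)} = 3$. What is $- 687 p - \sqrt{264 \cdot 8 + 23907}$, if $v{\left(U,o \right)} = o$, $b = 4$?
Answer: $-2061 - 21 \sqrt{59} \approx -2222.3$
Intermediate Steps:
$p = 3$
$- 687 p - \sqrt{264 \cdot 8 + 23907} = \left(-687\right) 3 - \sqrt{264 \cdot 8 + 23907} = -2061 - \sqrt{2112 + 23907} = -2061 - \sqrt{26019} = -2061 - 21 \sqrt{59}$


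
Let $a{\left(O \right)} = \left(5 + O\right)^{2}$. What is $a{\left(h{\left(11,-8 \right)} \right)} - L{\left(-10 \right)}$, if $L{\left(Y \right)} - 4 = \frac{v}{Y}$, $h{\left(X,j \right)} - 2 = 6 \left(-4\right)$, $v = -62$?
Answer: $\frac{1394}{5} \approx 278.8$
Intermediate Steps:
$h{\left(X,j \right)} = -22$ ($h{\left(X,j \right)} = 2 + 6 \left(-4\right) = 2 - 24 = -22$)
$L{\left(Y \right)} = 4 - \frac{62}{Y}$
$a{\left(h{\left(11,-8 \right)} \right)} - L{\left(-10 \right)} = \left(5 - 22\right)^{2} - \left(4 - \frac{62}{-10}\right) = \left(-17\right)^{2} - \left(4 - - \frac{31}{5}\right) = 289 - \left(4 + \frac{31}{5}\right) = 289 - \frac{51}{5} = \frac{1394}{5}$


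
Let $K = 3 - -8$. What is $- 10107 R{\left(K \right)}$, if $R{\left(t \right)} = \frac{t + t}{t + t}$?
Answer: $-10107$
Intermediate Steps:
$K = 11$ ($K = 3 + 8 = 11$)
$R{\left(t \right)} = 1$ ($R{\left(t \right)} = \frac{2 t}{2 t} = 2 t \frac{1}{2 t} = 1$)
$- 10107 R{\left(K \right)} = \left(-10107\right) 1 = -10107$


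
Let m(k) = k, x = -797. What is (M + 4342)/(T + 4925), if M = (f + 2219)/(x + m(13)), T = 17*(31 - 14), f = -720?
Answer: 3402629/4087776 ≈ 0.83239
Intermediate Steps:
T = 289 (T = 17*17 = 289)
M = -1499/784 (M = (-720 + 2219)/(-797 + 13) = 1499/(-784) = 1499*(-1/784) = -1499/784 ≈ -1.9120)
(M + 4342)/(T + 4925) = (-1499/784 + 4342)/(289 + 4925) = (3402629/784)/5214 = (3402629/784)*(1/5214) = 3402629/4087776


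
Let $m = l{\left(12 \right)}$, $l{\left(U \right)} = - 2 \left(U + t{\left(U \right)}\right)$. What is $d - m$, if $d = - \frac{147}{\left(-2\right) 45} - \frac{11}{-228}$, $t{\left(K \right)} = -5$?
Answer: $\frac{5959}{380} \approx 15.682$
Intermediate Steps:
$l{\left(U \right)} = 10 - 2 U$ ($l{\left(U \right)} = - 2 \left(U - 5\right) = - 2 \left(-5 + U\right) = 10 - 2 U$)
$d = \frac{639}{380}$ ($d = - \frac{147}{-90} - - \frac{11}{228} = \left(-147\right) \left(- \frac{1}{90}\right) + \frac{11}{228} = \frac{49}{30} + \frac{11}{228} = \frac{639}{380} \approx 1.6816$)
$m = -14$ ($m = 10 - 24 = -14$)
$d - m = \frac{639}{380} - -14 = \frac{639}{380} + 14 = \frac{5959}{380}$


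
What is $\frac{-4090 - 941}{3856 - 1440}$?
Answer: $- \frac{5031}{2416} \approx -2.0824$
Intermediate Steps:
$\frac{-4090 - 941}{3856 - 1440} = - \frac{5031}{2416}$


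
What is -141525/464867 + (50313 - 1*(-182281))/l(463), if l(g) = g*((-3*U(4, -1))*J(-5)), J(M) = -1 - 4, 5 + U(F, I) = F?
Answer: -109108166123/3228501315 ≈ -33.795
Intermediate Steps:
U(F, I) = -5 + F
J(M) = -5
l(g) = -15*g (l(g) = g*(-3*(-5 + 4)*(-5)) = g*(-3*(-1)*(-5)) = g*(3*(-5)) = g*(-15) = -15*g)
-141525/464867 + (50313 - 1*(-182281))/l(463) = -141525/464867 + (50313 - 1*(-182281))/((-15*463)) = -141525*1/464867 + (50313 + 182281)/(-6945) = -141525/464867 + 232594*(-1/6945) = -141525/464867 - 232594/6945 = -109108166123/3228501315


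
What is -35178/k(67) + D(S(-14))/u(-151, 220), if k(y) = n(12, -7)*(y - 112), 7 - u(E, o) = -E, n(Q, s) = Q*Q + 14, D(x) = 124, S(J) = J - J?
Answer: 58111/14220 ≈ 4.0866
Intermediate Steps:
S(J) = 0
n(Q, s) = 14 + Q**2 (n(Q, s) = Q**2 + 14 = 14 + Q**2)
u(E, o) = 7 + E (u(E, o) = 7 - (-1)*E = 7 + E)
k(y) = -17696 + 158*y (k(y) = (14 + 12**2)*(y - 112) = (14 + 144)*(-112 + y) = 158*(-112 + y) = -17696 + 158*y)
-35178/k(67) + D(S(-14))/u(-151, 220) = -35178/(-17696 + 158*67) + 124/(7 - 151) = -35178/(-17696 + 10586) + 124/(-144) = -35178/(-7110) + 124*(-1/144) = -35178*(-1/7110) - 31/36 = 5863/1185 - 31/36 = 58111/14220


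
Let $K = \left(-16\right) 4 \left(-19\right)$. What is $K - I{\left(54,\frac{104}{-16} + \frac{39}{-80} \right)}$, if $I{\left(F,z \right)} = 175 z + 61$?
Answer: $\frac{38045}{16} \approx 2377.8$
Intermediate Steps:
$I{\left(F,z \right)} = 61 + 175 z$
$K = 1216$ ($K = \left(-64\right) \left(-19\right) = 1216$)
$K - I{\left(54,\frac{104}{-16} + \frac{39}{-80} \right)} = 1216 - \left(61 + 175 \left(\frac{104}{-16} + \frac{39}{-80}\right)\right) = 1216 - \left(61 + 175 \left(104 \left(- \frac{1}{16}\right) + 39 \left(- \frac{1}{80}\right)\right)\right) = 1216 - \left(61 + 175 \left(- \frac{13}{2} - \frac{39}{80}\right)\right) = 1216 - \left(61 + 175 \left(- \frac{559}{80}\right)\right) = 1216 - \left(61 - \frac{19565}{16}\right) = 1216 - - \frac{18589}{16} = 1216 + \frac{18589}{16} = \frac{38045}{16}$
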